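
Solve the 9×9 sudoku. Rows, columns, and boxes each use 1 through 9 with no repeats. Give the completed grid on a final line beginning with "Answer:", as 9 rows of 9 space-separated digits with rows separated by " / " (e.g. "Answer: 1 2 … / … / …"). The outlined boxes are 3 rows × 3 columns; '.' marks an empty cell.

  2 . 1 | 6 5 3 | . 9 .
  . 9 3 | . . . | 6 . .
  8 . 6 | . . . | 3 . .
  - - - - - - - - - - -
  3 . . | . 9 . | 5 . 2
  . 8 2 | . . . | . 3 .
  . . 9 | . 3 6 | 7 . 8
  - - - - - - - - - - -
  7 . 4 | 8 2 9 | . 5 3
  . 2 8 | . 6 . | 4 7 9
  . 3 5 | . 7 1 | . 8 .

Step 1. [r6c4∈{1,2,4,5}] row 6 places 2 nowhere but r6c4. So r6c4=2.
Step 2. [r9c4∈{4}] r9c4 is down to just 4. So r9c4=4.
Step 3. [r4c8∈{1,4,6}] across col 8, 6 lands solely at r4c8, so r4c8=6.
Step 4. [r5c1∈{1,4,5,6}] r5c1 is the only open cell in row 5 admitting 6 ⇒ r5c1=6.
Step 5. [r4c6∈{4,7,8}] row 4 places 8 nowhere but r4c6, so r4c6=8.
Step 6. [r4c2∈{1,4,7}] row 4 places 4 nowhere but r4c2 ⇒ r4c2=4.
Step 7. [r1c9∈{4,7}] in row 1, 4 fits only at r1c9. So r1c9=4.
Step 8. [r5c9∈{1}] nothing but 1 survives at r5c9, so r5c9=1.
Step 9. [r2c1∈{4,5}] col 1 places 4 nowhere but r2c1 ⇒ r2c1=4.
Step 10. [r4c4∈{1,7}] row 4 places 1 nowhere but r4c4, so r4c4=1.
Step 11. [r2c4∈{7}] nothing but 7 survives at r2c4 ⇒ r2c4=7.
Step 12. [r3c2∈{5,7}] across box 1, 5 lands solely at r3c2 ⇒ r3c2=5.
Step 13. [r6c2∈{1}] nothing but 1 survives at r6c2 ⇒ r6c2=1.
Step 14. [r5c4∈{5}] nothing but 5 survives at r5c4 ⇒ r5c4=5.
Step 15. [r2c6∈{2}] r2c6 has the single candidate 2 ⇒ r2c6=2.
Step 16. [r3c6∈{4}] r3c6 is down to just 4. So r3c6=4.
Step 17. [r3c5∈{1}] r3c5's peers cover all but 1, so r3c5=1.
Step 18. [r5c5∈{4}] nothing but 4 survives at r5c5 ⇒ r5c5=4.
Step 19. [r5c7∈{9}] r5c7's peers cover all but 9. So r5c7=9.
Step 20. [r8c6∈{5}] r8c6 is down to just 5, so r8c6=5.
Step 21. [r8c4∈{3}] nothing but 3 survives at r8c4. So r8c4=3.
Step 22. [r2c8∈{1}] r2c8's peers cover all but 1, so r2c8=1.
Step 23. [r9c1∈{9}] r9c1 has the single candidate 9, so r9c1=9.
Step 24. [r4c3∈{7}] r4c3 is down to just 7 ⇒ r4c3=7.
Step 25. [r5c6∈{7}] r5c6 is down to just 7, so r5c6=7.
Step 26. [r9c9∈{6}] r9c9 has the single candidate 6 ⇒ r9c9=6.
Step 27. [r3c9∈{7}] r3c9 is down to just 7 ⇒ r3c9=7.
Step 28. [r7c2∈{6}] r7c2 has the single candidate 6, so r7c2=6.
Step 29. [r9c7∈{2}] r9c7 has the single candidate 2 ⇒ r9c7=2.
Step 30. [r7c7∈{1}] r7c7's peers cover all but 1, so r7c7=1.
Step 31. [r3c8∈{2}] r3c8's peers cover all but 2, so r3c8=2.
Step 32. [r2c9∈{5}] nothing but 5 survives at r2c9. So r2c9=5.
Step 33. [r6c1∈{5}] r6c1 is down to just 5. So r6c1=5.
Step 34. [r6c8∈{4}] r6c8's peers cover all but 4. So r6c8=4.
Step 35. [r8c1∈{1}] r8c1 is down to just 1, so r8c1=1.
Step 36. [r3c4∈{9}] only 9 remains possible at r3c4 ⇒ r3c4=9.
Step 37. [r1c2∈{7}] r1c2's peers cover all but 7. So r1c2=7.
Step 38. [r2c5∈{8}] nothing but 8 survives at r2c5, so r2c5=8.
Step 39. [r1c7∈{8}] only 8 remains possible at r1c7 ⇒ r1c7=8.

Answer: 2 7 1 6 5 3 8 9 4 / 4 9 3 7 8 2 6 1 5 / 8 5 6 9 1 4 3 2 7 / 3 4 7 1 9 8 5 6 2 / 6 8 2 5 4 7 9 3 1 / 5 1 9 2 3 6 7 4 8 / 7 6 4 8 2 9 1 5 3 / 1 2 8 3 6 5 4 7 9 / 9 3 5 4 7 1 2 8 6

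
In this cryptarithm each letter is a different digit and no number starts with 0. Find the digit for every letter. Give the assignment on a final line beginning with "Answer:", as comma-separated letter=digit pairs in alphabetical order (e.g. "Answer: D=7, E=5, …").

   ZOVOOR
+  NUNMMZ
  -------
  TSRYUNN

Step 1. [col 1: R + Z ≡ N (mod 10)] no forcing yet in column 1 (carry-in 0); R=9 is free and consistent — try it ⇒ R=9.
Step 2. [col 1: R + Z ≡ N (mod 10)] several values work for N in column 1 (R + Z ≡ N (mod 10), carry-in 0); try N=7 ⇒ N=7.
Step 3. [T] the sum has 7 digits but both addends have 6; that extra leading digit T is the final carry, namely 1, so T=1.
Step 4. [col 1: R + Z ≡ N (mod 10)] from column 1 (R=9, N=7, carry-in 0, digits 1,7,9 already taken and all letters distinct): Z must equal 8. So Z=8.
Step 5. [col 2: O + M ≡ N (mod 10)] M=4 is one option consistent with column 2 (O + M ≡ N (mod 10), carry-in 1) — take it ⇒ M=4.
Step 6. [col 2: O + M ≡ N (mod 10)] from column 2 (M=4, N=7, carry-in 1, digits 1,4,7,8,9 already taken and all letters distinct): O must equal 2, so O=2.
Step 7. [col 3: O + M ≡ U (mod 10)] from column 3 (O=2, M=4, carry-in 0, digits 1,2,4,7,8,9 already taken and all letters distinct): U must equal 6. So U=6.
Step 8. [col 4: V + N ≡ Y (mod 10)] from column 4 (N=7, carry-in 0, digits 1,2,4,6,7,8,9 already taken and all letters distinct): Y must equal 0 ⇒ Y=0.
Step 9. [col 4: V + N ≡ Y (mod 10)] column 4: given N=7, Y=0, carry-in 0, and digits 0,1,2,4,6,7,8,9 already taken and all letters distinct, V+N≡Y (mod 10) forces V=3 ⇒ V=3.
Step 10. [col 6: Z + N ≡ S (mod 10)] in column 6 we have Z+N≡S with carry-in 0; given Z=8, N=7 and digits 0,1,2,3,4,6,7,8,9 already taken and all letters distinct, that pins S to 5 ⇒ S=5.

Answer: M=4, N=7, O=2, R=9, S=5, T=1, U=6, V=3, Y=0, Z=8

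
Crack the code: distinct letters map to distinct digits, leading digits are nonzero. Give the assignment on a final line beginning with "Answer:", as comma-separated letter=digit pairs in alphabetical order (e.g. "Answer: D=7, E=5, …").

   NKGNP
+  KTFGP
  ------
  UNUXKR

Step 1. [U] the sum has 6 digits but both addends have 5; that extra leading digit U is the final carry, namely 1 ⇒ U=1.
Step 2. [col 1: P + P ≡ R (mod 10)] R=6 is one option consistent with column 1 (P + P ≡ R (mod 10), carry-in 0) — take it ⇒ R=6.
Step 3. [col 1: P + P ≡ R (mod 10)] column 1 (P + P ≡ R (mod 10), carry-in 0) doesn't pin P yet; pick P=8 and continue. So P=8.
Step 4. [col 2: N + G ≡ K (mod 10)] several values work for K in column 2 (N + G ≡ K (mod 10), carry-in 1); try K=9. So K=9.
Step 5. [col 2: N + G ≡ K (mod 10)] several values work for N in column 2 (N + G ≡ K (mod 10), carry-in 1); try N=5 ⇒ N=5.
Step 6. [col 2: N + G ≡ K (mod 10)] column 2 reads N+G+carry(1)=K with N=5, K=9; with digits 1,5,6,8,9 already taken and all letters distinct, the only value for G is 3 ⇒ G=3.
Step 7. [col 3: G + F ≡ X (mod 10)] no forcing yet in column 3 (carry-in 0); F=4 is free and consistent — try it, so F=4.
Step 8. [col 3: G + F ≡ X (mod 10)] in column 3 we have G+F≡X with carry-in 0; given G=3, F=4 and digits 1,3,4,5,6,8,9 already taken and all letters distinct, that pins X to 7. So X=7.
Step 9. [col 4: K + T ≡ U (mod 10)] from column 4 (K=9, U=1, carry-in 0, digits 1,3,4,5,6,7,8,9 already taken and all letters distinct): T must equal 2, so T=2.

Answer: F=4, G=3, K=9, N=5, P=8, R=6, T=2, U=1, X=7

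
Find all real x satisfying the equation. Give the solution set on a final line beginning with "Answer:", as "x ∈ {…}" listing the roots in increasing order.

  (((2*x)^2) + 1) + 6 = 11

Step 1. [(((2*x)^2) + 1) + 6 = 11] the outer +6 inverts by subtracting 6, so sub: ((2*x)^2) + 1 = 5.
Step 2. [((2*x)^2) + 1 = 5] 1 comes off first (subtract 1) ⇒ sub: (2*x)^2 = 4.
Step 3. [(2*x)^2 = 4] 4 ≥ 0, LHS is (·)² — take ±√, so sqrt: 2*x = 2 or -2.
Step 4. [2*x = 2 or -2] 2 out front; divide by 2 ⇒ div: x = 1 or -1.

Answer: x ∈ {-1, 1}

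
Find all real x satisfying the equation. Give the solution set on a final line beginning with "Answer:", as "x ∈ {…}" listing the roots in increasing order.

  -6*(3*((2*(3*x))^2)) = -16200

Step 1. [-6*(3*((2*(3*x))^2)) = -16200] -6 out front; divide by -6. So div: 3*((2*(3*x))^2) = 2700.
Step 2. [3*((2*(3*x))^2) = 2700] 3 out front; divide by 3. So div: (2*(3*x))^2 = 900.
Step 3. [(2*(3*x))^2 = 900] √ both sides: 900 ≥ 0 gives two branches ⇒ sqrt: 2*(3*x) = 30 or -30.
Step 4. [2*(3*x) = 30 or -30] divide by the outer 2, so div: 3*x = 15 or -15.
Step 5. [3*x = 15 or -15] leading coefficient 3: divide by 3. So div: x = 5 or -5.

Answer: x ∈ {-5, 5}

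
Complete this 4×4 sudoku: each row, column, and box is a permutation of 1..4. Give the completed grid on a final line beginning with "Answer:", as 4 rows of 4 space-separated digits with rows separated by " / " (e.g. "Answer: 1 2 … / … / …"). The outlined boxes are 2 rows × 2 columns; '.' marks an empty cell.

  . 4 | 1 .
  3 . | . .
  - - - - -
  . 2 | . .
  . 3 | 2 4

Step 1. [r1c4∈{2,3}] across row 1, 3 lands solely at r1c4, so r1c4=3.
Step 2. [r4c1∈{1}] r4c1 has the single candidate 1, so r4c1=1.
Step 3. [r3c3∈{3}] r3c3 is down to just 3 ⇒ r3c3=3.
Step 4. [r2c2∈{1}] only 1 remains possible at r2c2. So r2c2=1.
Step 5. [r1c1∈{2}] r1c1 is down to just 2 ⇒ r1c1=2.
Step 6. [r2c4∈{2}] r2c4 has the single candidate 2. So r2c4=2.
Step 7. [r3c4∈{1}] r3c4 is down to just 1. So r3c4=1.
Step 8. [r2c3∈{4}] nothing but 4 survives at r2c3, so r2c3=4.
Step 9. [r3c1∈{4}] r3c1's peers cover all but 4, so r3c1=4.

Answer: 2 4 1 3 / 3 1 4 2 / 4 2 3 1 / 1 3 2 4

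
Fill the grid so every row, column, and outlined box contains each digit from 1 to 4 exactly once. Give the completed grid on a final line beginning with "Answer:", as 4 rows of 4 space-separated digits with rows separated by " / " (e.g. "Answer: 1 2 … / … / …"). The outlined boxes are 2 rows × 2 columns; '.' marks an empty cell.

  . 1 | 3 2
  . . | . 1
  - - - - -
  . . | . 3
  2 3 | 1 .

Step 1. [r2c3∈{4}] r2c3 is down to just 4. So r2c3=4.
Step 2. [r3c1∈{1,4}] r3c1 is the only open cell in row 3 admitting 1, so r3c1=1.
Step 3. [r3c2∈{4}] r3c2 has the single candidate 4 ⇒ r3c2=4.
Step 4. [r2c2∈{2}] nothing but 2 survives at r2c2, so r2c2=2.
Step 5. [r4c4∈{4}] nothing but 4 survives at r4c4 ⇒ r4c4=4.
Step 6. [r3c3∈{2}] nothing but 2 survives at r3c3, so r3c3=2.
Step 7. [r2c1∈{3}] only 3 remains possible at r2c1 ⇒ r2c1=3.
Step 8. [r1c1∈{4}] r1c1 has the single candidate 4 ⇒ r1c1=4.

Answer: 4 1 3 2 / 3 2 4 1 / 1 4 2 3 / 2 3 1 4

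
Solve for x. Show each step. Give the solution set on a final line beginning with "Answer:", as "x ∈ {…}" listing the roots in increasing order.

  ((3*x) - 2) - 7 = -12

Step 1. [((3*x) - 2) - 7 = -12] peel the -7: add 7 from each side, so sub: (3*x) - 2 = -5.
Step 2. [(3*x) - 2 = -5] add 2: x sits inside (… - 2) ⇒ sub: 3*x = -3.
Step 3. [3*x = -3] 3·(inner) — divide through by 3, so div: x = -1.

Answer: x ∈ {-1}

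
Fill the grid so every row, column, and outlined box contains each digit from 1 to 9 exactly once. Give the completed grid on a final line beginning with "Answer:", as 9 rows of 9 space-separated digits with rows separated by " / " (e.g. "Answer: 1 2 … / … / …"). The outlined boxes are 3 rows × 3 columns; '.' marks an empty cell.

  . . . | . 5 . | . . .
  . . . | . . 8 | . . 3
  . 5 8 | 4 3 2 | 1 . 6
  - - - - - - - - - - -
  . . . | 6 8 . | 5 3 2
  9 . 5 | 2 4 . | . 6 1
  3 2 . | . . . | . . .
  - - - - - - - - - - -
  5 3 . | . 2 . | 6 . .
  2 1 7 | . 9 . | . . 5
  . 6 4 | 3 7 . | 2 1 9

Step 1. [r3c1∈{7}] only 7 remains possible at r3c1. So r3c1=7.
Step 2. [r6c5∈{1}] r6c5 is down to just 1. So r6c5=1.
Step 3. [r3c8∈{9}] r3c8's peers cover all but 9. So r3c8=9.
Step 4. [r6c7∈{4,7,8,9}] r6c7 is the only open cell in col 7 admitting 9. So r6c7=9.
Step 5. [r1c3∈{1,2,3,6,9}] across row 1, 3 lands solely at r1c3. So r1c3=3.
Step 6. [r2c3∈{1,2,6,9}] r2c3 is the only open cell in col 3 admitting 2, so r2c3=2.
Step 7. [r1c8∈{2,4,7,8}] in row 1, 2 fits only at r1c8. So r1c8=2.
Step 8. [r8c4∈{8}] r8c4's peers cover all but 8. So r8c4=8.
Step 9. [r8c8∈{4}] only 4 remains possible at r8c8, so r8c8=4.
Step 10. [r6c9∈{4,7,8}] r6c9 is the only open cell in row 6 admitting 4, so r6c9=4.
Step 11. [r6c8∈{7,8}] across row 6, 8 lands solely at r6c8, so r6c8=8.
Step 12. [r5c7∈{7}] only 7 remains possible at r5c7, so r5c7=7.
Step 13. [r2c7∈{4}] only 4 remains possible at r2c7 ⇒ r2c7=4.
Step 14. [r7c4∈{1}] r7c4 is down to just 1 ⇒ r7c4=1.
Step 15. [r1c6∈{1,6,7,9}] 1 has one home in col 6: r1c6 ⇒ r1c6=1.
Step 16. [r1c1∈{4,6}] r1c1 is the only open cell in row 1 admitting 6, so r1c1=6.
Step 17. [r4c2∈{4,7}] r4c2 is the only open cell in col 2 admitting 7 ⇒ r4c2=7.
Step 18. [r7c9∈{7,8}] r7c9 is the only open cell in row 7 admitting 8, so r7c9=8.
Step 19. [r6c6∈{5,7}] across col 6, 7 lands solely at r6c6. So r6c6=7.
Step 20. [r2c2∈{9}] r2c2's peers cover all but 9 ⇒ r2c2=9.
Step 21. [r2c4∈{7}] r2c4 is down to just 7, so r2c4=7.
Step 22. [r2c1∈{1}] r2c1 has the single candidate 1 ⇒ r2c1=1.
Step 23. [r8c7∈{3}] r8c7 is down to just 3, so r8c7=3.
Step 24. [r7c3∈{9}] r7c3's peers cover all but 9 ⇒ r7c3=9.
Step 25. [r1c7∈{8}] only 8 remains possible at r1c7. So r1c7=8.
Step 26. [r4c6∈{9}] r4c6 has the single candidate 9 ⇒ r4c6=9.
Step 27. [r1c4∈{9}] r1c4 has the single candidate 9, so r1c4=9.
Step 28. [r6c3∈{6}] only 6 remains possible at r6c3 ⇒ r6c3=6.
Step 29. [r7c8∈{7}] nothing but 7 survives at r7c8. So r7c8=7.
Step 30. [r8c6∈{6}] only 6 remains possible at r8c6, so r8c6=6.
Step 31. [r2c8∈{5}] r2c8 has the single candidate 5. So r2c8=5.
Step 32. [r9c1∈{8}] only 8 remains possible at r9c1 ⇒ r9c1=8.
Step 33. [r1c2∈{4}] r1c2 is down to just 4 ⇒ r1c2=4.
Step 34. [r4c1∈{4}] nothing but 4 survives at r4c1, so r4c1=4.
Step 35. [r5c6∈{3}] nothing but 3 survives at r5c6. So r5c6=3.
Step 36. [r5c2∈{8}] r5c2's peers cover all but 8, so r5c2=8.
Step 37. [r7c6∈{4}] r7c6 is down to just 4. So r7c6=4.
Step 38. [r2c5∈{6}] only 6 remains possible at r2c5 ⇒ r2c5=6.
Step 39. [r9c6∈{5}] nothing but 5 survives at r9c6 ⇒ r9c6=5.
Step 40. [r4c3∈{1}] nothing but 1 survives at r4c3. So r4c3=1.
Step 41. [r1c9∈{7}] nothing but 7 survives at r1c9 ⇒ r1c9=7.
Step 42. [r6c4∈{5}] r6c4 is down to just 5, so r6c4=5.

Answer: 6 4 3 9 5 1 8 2 7 / 1 9 2 7 6 8 4 5 3 / 7 5 8 4 3 2 1 9 6 / 4 7 1 6 8 9 5 3 2 / 9 8 5 2 4 3 7 6 1 / 3 2 6 5 1 7 9 8 4 / 5 3 9 1 2 4 6 7 8 / 2 1 7 8 9 6 3 4 5 / 8 6 4 3 7 5 2 1 9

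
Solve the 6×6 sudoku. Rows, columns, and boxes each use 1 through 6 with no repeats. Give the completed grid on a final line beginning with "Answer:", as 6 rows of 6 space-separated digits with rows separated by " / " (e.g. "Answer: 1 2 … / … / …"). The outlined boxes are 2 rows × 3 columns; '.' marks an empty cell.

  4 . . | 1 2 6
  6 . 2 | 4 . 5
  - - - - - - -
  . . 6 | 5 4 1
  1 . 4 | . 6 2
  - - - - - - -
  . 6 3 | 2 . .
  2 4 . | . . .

Step 1. [r1c2∈{3,5}] in row 1, 3 fits only at r1c2, so r1c2=3.
Step 2. [r5c5∈{1,5}] 1 has one home in row 5: r5c5 ⇒ r5c5=1.
Step 3. [r6c6∈{3}] r6c6 is down to just 3. So r6c6=3.
Step 4. [r6c5∈{5}] r6c5 has the single candidate 5, so r6c5=5.
Step 5. [r3c2∈{2}] nothing but 2 survives at r3c2. So r3c2=2.
Step 6. [r4c4∈{3}] r4c4 has the single candidate 3, so r4c4=3.
Step 7. [r2c2∈{1}] nothing but 1 survives at r2c2, so r2c2=1.
Step 8. [r4c2∈{5}] r4c2 has the single candidate 5, so r4c2=5.
Step 9. [r1c3∈{5}] r1c3's peers cover all but 5, so r1c3=5.
Step 10. [r5c6∈{4}] only 4 remains possible at r5c6. So r5c6=4.
Step 11. [r2c5∈{3}] only 3 remains possible at r2c5 ⇒ r2c5=3.
Step 12. [r6c3∈{1}] r6c3's peers cover all but 1, so r6c3=1.
Step 13. [r3c1∈{3}] r3c1 has the single candidate 3. So r3c1=3.
Step 14. [r6c4∈{6}] only 6 remains possible at r6c4. So r6c4=6.
Step 15. [r5c1∈{5}] only 5 remains possible at r5c1 ⇒ r5c1=5.

Answer: 4 3 5 1 2 6 / 6 1 2 4 3 5 / 3 2 6 5 4 1 / 1 5 4 3 6 2 / 5 6 3 2 1 4 / 2 4 1 6 5 3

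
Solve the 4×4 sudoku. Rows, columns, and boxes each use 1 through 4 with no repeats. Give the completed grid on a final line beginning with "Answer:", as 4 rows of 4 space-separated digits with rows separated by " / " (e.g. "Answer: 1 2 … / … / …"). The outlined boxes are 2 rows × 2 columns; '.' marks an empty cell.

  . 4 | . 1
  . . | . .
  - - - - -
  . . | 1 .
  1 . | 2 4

Step 1. [r1c1∈{2,3}] in row 1, 2 fits only at r1c1, so r1c1=2.
Step 2. [r2c1∈{3}] r2c1's peers cover all but 3, so r2c1=3.
Step 3. [r3c4∈{3}] r3c4 is down to just 3 ⇒ r3c4=3.
Step 4. [r3c1∈{4}] nothing but 4 survives at r3c1, so r3c1=4.
Step 5. [r2c4∈{2}] r2c4's peers cover all but 2 ⇒ r2c4=2.
Step 6. [r2c3∈{4}] r2c3 has the single candidate 4. So r2c3=4.
Step 7. [r1c3∈{3}] r1c3 is down to just 3 ⇒ r1c3=3.
Step 8. [r4c2∈{3}] only 3 remains possible at r4c2 ⇒ r4c2=3.
Step 9. [r2c2∈{1}] r2c2 has the single candidate 1, so r2c2=1.
Step 10. [r3c2∈{2}] nothing but 2 survives at r3c2 ⇒ r3c2=2.

Answer: 2 4 3 1 / 3 1 4 2 / 4 2 1 3 / 1 3 2 4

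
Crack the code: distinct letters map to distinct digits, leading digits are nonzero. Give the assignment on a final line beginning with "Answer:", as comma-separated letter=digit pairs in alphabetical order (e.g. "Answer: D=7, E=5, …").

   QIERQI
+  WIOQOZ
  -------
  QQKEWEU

Step 1. [col 1: I + Z ≡ U (mod 10)] Z=6 is one option consistent with column 1 (I + Z ≡ U (mod 10), carry-in 0) — take it. So Z=6.
Step 2. [col 1: I + Z ≡ U (mod 10)] column 1 (I + Z ≡ U (mod 10), carry-in 0) doesn't pin I yet; pick I=7 and continue ⇒ I=7.
Step 3. [col 1: I + Z ≡ U (mod 10)] column 1 reads I+Z+carry(0)=U with I=7, Z=6; with digits 6,7 already taken and all letters distinct, the only value for U is 3. So U=3.
Step 4. [col 2: Q + O ≡ E (mod 10)] Q=1 is one option consistent with column 2 (Q + O ≡ E (mod 10), carry-in 1) — take it. So Q=1.
Step 5. [col 2: Q + O ≡ E (mod 10)] several values work for E in column 2 (Q + O ≡ E (mod 10), carry-in 1); try E=2, so E=2.
Step 6. [col 2: Q + O ≡ E (mod 10)] column 2: given Q=1, E=2, carry-in 1, and digits 1,2,3,6,7 already taken and all letters distinct, Q+O≡E (mod 10) forces O=0. So O=0.
Step 7. [col 3: R + Q ≡ W (mod 10)] W=9 is one option consistent with column 3 (R + Q ≡ W (mod 10), carry-in 0) — take it, so W=9.
Step 8. [col 3: R + Q ≡ W (mod 10)] from column 3 (Q=1, W=9, carry-in 0, digits 0,1,2,3,6,7,9 already taken and all letters distinct): R must equal 8. So R=8.
Step 9. [col 5: I + I ≡ K (mod 10)] in column 5 we have I+I≡K with carry-in 0; given I=7 and digits 0,1,2,3,6,7,8,9 already taken and all letters distinct, that pins K to 4, so K=4.

Answer: E=2, I=7, K=4, O=0, Q=1, R=8, U=3, W=9, Z=6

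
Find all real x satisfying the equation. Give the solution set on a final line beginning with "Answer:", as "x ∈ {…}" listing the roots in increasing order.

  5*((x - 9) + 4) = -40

Step 1. [5*((x - 9) + 4) = -40] 5·(inner) — divide through by 5, so div: (x - 9) + 4 = -8.
Step 2. [(x - 9) + 4 = -8] the outer +4 inverts by subtracting 4, so sub: x - 9 = -12.
Step 3. [x - 9 = -12] peel the -9: add 9 from each side ⇒ sub: x = -3.

Answer: x ∈ {-3}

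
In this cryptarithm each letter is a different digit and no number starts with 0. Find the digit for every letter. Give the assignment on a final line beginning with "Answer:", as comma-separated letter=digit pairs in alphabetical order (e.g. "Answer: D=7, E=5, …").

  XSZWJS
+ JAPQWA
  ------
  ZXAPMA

Step 1. [col 1: S + A ≡ A (mod 10)] column 1 reads S+A+carry(0)=A with nothing yet; with all letters distinct, none taken yet, the only value for S is 0, so S=0.
Step 2. [col 1: S + A ≡ A (mod 10)] column 1 (S + A ≡ A (mod 10), carry-in 0) doesn't pin A yet; pick A=3 and continue, so A=3.
Step 3. [col 2: J + W ≡ M (mod 10)] M=7 is one option consistent with column 2 (J + W ≡ M (mod 10), carry-in 0) — take it, so M=7.
Step 4. [col 2: J + W ≡ M (mod 10)] no forcing yet in column 2 (carry-in 0); J=1 is free and consistent — try it, so J=1.
Step 5. [col 2: J + W ≡ M (mod 10)] column 2: given J=1, M=7, carry-in 0, and digits 0,1,3,7 already taken and all letters distinct, J+W≡M (mod 10) forces W=6 ⇒ W=6.
Step 6. [col 3: W + Q ≡ P (mod 10)] Q=2 is one option consistent with column 3 (W + Q ≡ P (mod 10), carry-in 0) — take it ⇒ Q=2.
Step 7. [col 3: W + Q ≡ P (mod 10)] column 3 reads W+Q+carry(0)=P with W=6, Q=2; with digits 0,1,2,3,6,7 already taken and all letters distinct, the only value for P is 8. So P=8.
Step 8. [col 4: Z + P ≡ A (mod 10)] column 4 reads Z+P+carry(0)=A with P=8, A=3; with digits 0,1,2,3,6,7,8 already taken and all letters distinct, the only value for Z is 5. So Z=5.
Step 9. [col 5: S + A ≡ X (mod 10)] column 5 reads S+A+carry(1)=X with S=0, A=3; with digits 0,1,2,3,5,6,7,8 already taken and all letters distinct, the only value for X is 4 ⇒ X=4.

Answer: A=3, J=1, M=7, P=8, Q=2, S=0, W=6, X=4, Z=5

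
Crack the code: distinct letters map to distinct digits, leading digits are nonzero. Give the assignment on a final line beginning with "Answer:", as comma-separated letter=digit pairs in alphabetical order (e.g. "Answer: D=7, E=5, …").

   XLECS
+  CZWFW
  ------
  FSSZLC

Step 1. [col 1: S + W ≡ C (mod 10)] W=6 is one option consistent with column 1 (S + W ≡ C (mod 10), carry-in 0) — take it. So W=6.
Step 2. [col 1: S + W ≡ C (mod 10)] C=9 is one option consistent with column 1 (S + W ≡ C (mod 10), carry-in 0) — take it. So C=9.
Step 3. [F] adding two 5-digit numbers gives at most 5+1 digits, and here it does — F is that final carry and must be 1. So F=1.
Step 4. [col 1: S + W ≡ C (mod 10)] from column 1 (W=6, C=9, carry-in 0, digits 1,6,9 already taken and all letters distinct): S must equal 3. So S=3.
Step 5. [col 2: C + F ≡ L (mod 10)] in column 2 we have C+F≡L with carry-in 0; given C=9, F=1 and digits 1,3,6,9 already taken and all letters distinct, that pins L to 0, so L=0.
Step 6. [col 3: E + W ≡ Z (mod 10)] column 3 (E + W ≡ Z (mod 10), carry-in 1) doesn't pin E yet; pick E=5 and continue ⇒ E=5.
Step 7. [col 3: E + W ≡ Z (mod 10)] in column 3 we have E+W≡Z with carry-in 1; given E=5, W=6 and digits 0,1,3,5,6,9 already taken and all letters distinct, that pins Z to 2, so Z=2.
Step 8. [col 5: X + C ≡ S (mod 10)] from column 5 (C=9, S=3, carry-in 0, digits 0,1,2,3,5,6,9 already taken and all letters distinct): X must equal 4. So X=4.

Answer: C=9, E=5, F=1, L=0, S=3, W=6, X=4, Z=2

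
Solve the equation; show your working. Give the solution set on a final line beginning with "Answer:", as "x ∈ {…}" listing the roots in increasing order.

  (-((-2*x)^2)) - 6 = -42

Step 1. [(-((-2*x)^2)) - 6 = -42] the outer -6 inverts by adding 6, so sub: -((-2*x)^2) = -36.
Step 2. [-((-2*x)^2) = -36] leading − — multiply by −1, so neg: (-2*x)^2 = 36.
Step 3. [(-2*x)^2 = 36] √ both sides: 36 ≥ 0 gives two branches, so sqrt: -2*x = 6 or -6.
Step 4. [-2*x = 6 or -6] leading coefficient -2: divide by -2. So div: x = -3 or 3.

Answer: x ∈ {-3, 3}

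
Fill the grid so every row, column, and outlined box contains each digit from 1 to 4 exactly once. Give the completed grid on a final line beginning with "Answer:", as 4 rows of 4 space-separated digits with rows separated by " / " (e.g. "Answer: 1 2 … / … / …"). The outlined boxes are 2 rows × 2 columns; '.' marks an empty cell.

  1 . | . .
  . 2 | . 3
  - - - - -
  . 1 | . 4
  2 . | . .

Step 1. [r2c1∈{4}] r2c1 has the single candidate 4. So r2c1=4.
Step 2. [r3c3∈{2,3}] row 3 places 2 nowhere but r3c3. So r3c3=2.
Step 3. [r4c3∈{1,3}] r4c3 is the only open cell in col 3 admitting 3. So r4c3=3.
Step 4. [r4c2∈{4}] nothing but 4 survives at r4c2 ⇒ r4c2=4.
Step 5. [r1c4∈{2}] r1c4 is down to just 2, so r1c4=2.
Step 6. [r1c2∈{3}] r1c2's peers cover all but 3, so r1c2=3.
Step 7. [r2c3∈{1}] r2c3 is down to just 1 ⇒ r2c3=1.
Step 8. [r4c4∈{1}] r4c4's peers cover all but 1. So r4c4=1.
Step 9. [r3c1∈{3}] r3c1's peers cover all but 3 ⇒ r3c1=3.
Step 10. [r1c3∈{4}] nothing but 4 survives at r1c3. So r1c3=4.

Answer: 1 3 4 2 / 4 2 1 3 / 3 1 2 4 / 2 4 3 1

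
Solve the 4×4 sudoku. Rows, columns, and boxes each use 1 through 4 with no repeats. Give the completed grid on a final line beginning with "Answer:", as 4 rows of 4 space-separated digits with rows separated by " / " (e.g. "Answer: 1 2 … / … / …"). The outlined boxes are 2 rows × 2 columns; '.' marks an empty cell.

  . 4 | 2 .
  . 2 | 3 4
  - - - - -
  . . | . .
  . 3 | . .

Step 1. [r3c2∈{1}] r3c2 is down to just 1. So r3c2=1.
Step 2. [r1c4∈{1}] r1c4 has the single candidate 1. So r1c4=1.
Step 3. [r4c4∈{2}] r4c4 is down to just 2. So r4c4=2.
Step 4. [r3c3∈{4}] r3c3 has the single candidate 4 ⇒ r3c3=4.
Step 5. [r1c1∈{3}] nothing but 3 survives at r1c1. So r1c1=3.
Step 6. [r3c1∈{2}] r3c1 is down to just 2 ⇒ r3c1=2.
Step 7. [r2c1∈{1}] only 1 remains possible at r2c1 ⇒ r2c1=1.
Step 8. [r3c4∈{3}] only 3 remains possible at r3c4, so r3c4=3.
Step 9. [r4c3∈{1}] r4c3 is down to just 1. So r4c3=1.
Step 10. [r4c1∈{4}] r4c1's peers cover all but 4 ⇒ r4c1=4.

Answer: 3 4 2 1 / 1 2 3 4 / 2 1 4 3 / 4 3 1 2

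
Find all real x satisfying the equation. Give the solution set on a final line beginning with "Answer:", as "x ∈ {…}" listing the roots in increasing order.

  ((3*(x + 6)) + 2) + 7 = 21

Step 1. [((3*(x + 6)) + 2) + 7 = 21] subtract 7: x sits inside (… + 7), so sub: (3*(x + 6)) + 2 = 14.
Step 2. [(3*(x + 6)) + 2 = 14] 2 comes off first (subtract 2), so sub: 3*(x + 6) = 12.
Step 3. [3*(x + 6) = 12] LHS = 3·(…); ÷3 both sides, so div: x + 6 = 4.
Step 4. [x + 6 = 4] subtract 6: x sits inside (… + 6), so sub: x = -2.

Answer: x ∈ {-2}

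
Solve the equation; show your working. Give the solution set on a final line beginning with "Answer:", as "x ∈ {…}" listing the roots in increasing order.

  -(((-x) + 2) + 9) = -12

Step 1. [-(((-x) + 2) + 9) = -12] LHS negated; negate both sides, so neg: ((-x) + 2) + 9 = 12.
Step 2. [((-x) + 2) + 9 = 12] +9 is outermost — subtract 9 both sides ⇒ sub: (-x) + 2 = 3.
Step 3. [(-x) + 2 = 3] 2 comes off first (subtract 2), so sub: -x = 1.
Step 4. [-x = 1] flip signs both sides, so neg: x = -1.

Answer: x ∈ {-1}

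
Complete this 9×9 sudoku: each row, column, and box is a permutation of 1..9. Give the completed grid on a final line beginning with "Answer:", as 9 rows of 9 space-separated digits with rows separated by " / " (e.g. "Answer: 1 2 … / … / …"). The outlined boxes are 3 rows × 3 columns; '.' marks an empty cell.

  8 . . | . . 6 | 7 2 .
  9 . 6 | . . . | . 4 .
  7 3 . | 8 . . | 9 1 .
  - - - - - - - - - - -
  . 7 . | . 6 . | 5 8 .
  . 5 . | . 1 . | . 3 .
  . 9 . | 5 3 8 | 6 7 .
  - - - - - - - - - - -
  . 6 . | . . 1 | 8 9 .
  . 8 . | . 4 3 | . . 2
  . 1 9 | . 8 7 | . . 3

Step 1. [r7c5∈{2,5}] in box 8, 5 fits only at r7c5, so r7c5=5.
Step 2. [r7c4∈{2}] r7c4's peers cover all but 2 ⇒ r7c4=2.
Step 3. [r1c3∈{1,4,5}] box 1 places 1 nowhere but r1c3, so r1c3=1.
Step 4. [r3c3∈{2,4,5}] in box 1, 5 fits only at r3c3 ⇒ r3c3=5.
Step 5. [r9c1∈{2,4,5}] 2 has one home in row 9: r9c1 ⇒ r9c1=2.
Step 6. [r3c6∈{2,4}] row 3 places 4 nowhere but r3c6, so r3c6=4.
Step 7. [r8c4∈{6,9}] 9 has one home in row 8: r8c4, so r8c4=9.
Step 8. [r4c4∈{4}] nothing but 4 survives at r4c4 ⇒ r4c4=4.
Step 9. [r6c3∈{2,4}] across row 6, 2 lands solely at r6c3. So r6c3=2.
Step 10. [r4c6∈{2,9}] 2 has one home in row 4: r4c6, so r4c6=2.
Step 11. [r4c9∈{1,9}] in row 4, 9 fits only at r4c9 ⇒ r4c9=9.
Step 12. [r5c9∈{4}] r5c9 has the single candidate 4. So r5c9=4.
Step 13. [r7c3∈{3,4,7}] 4 has one home in col 3: r7c3, so r7c3=4.
Step 14. [r4c1∈{1,3}] r4c1 is the only open cell in row 4 admitting 1 ⇒ r4c1=1.
Step 15. [r9c8∈{5,6}] across row 9, 5 lands solely at r9c8 ⇒ r9c8=5.
Step 16. [r2c5∈{2,7}] 7 has one home in col 5: r2c5. So r2c5=7.
Step 17. [r2c6∈{5}] r2c6's peers cover all but 5, so r2c6=5.
Step 18. [r2c4∈{1,3}] 1 has one home in row 2: r2c4. So r2c4=1.
Step 19. [r1c5∈{9}] r1c5 is down to just 9. So r1c5=9.
Step 20. [r5c3∈{8}] r5c3's peers cover all but 8 ⇒ r5c3=8.
Step 21. [r1c9∈{5}] r1c9 is down to just 5. So r1c9=5.
Step 22. [r8c7∈{1}] r8c7's peers cover all but 1, so r8c7=1.
Step 23. [r6c1∈{4}] r6c1's peers cover all but 4, so r6c1=4.
Step 24. [r2c9∈{8}] nothing but 8 survives at r2c9. So r2c9=8.
Step 25. [r8c3∈{7}] r8c3 has the single candidate 7, so r8c3=7.
Step 26. [r9c4∈{6}] r9c4 is down to just 6. So r9c4=6.
Step 27. [r2c7∈{3}] r2c7's peers cover all but 3, so r2c7=3.
Step 28. [r5c6∈{9}] r5c6 has the single candidate 9 ⇒ r5c6=9.
Step 29. [r6c9∈{1}] r6c9 has the single candidate 1, so r6c9=1.
Step 30. [r2c2∈{2}] only 2 remains possible at r2c2, so r2c2=2.
Step 31. [r8c1∈{5}] only 5 remains possible at r8c1 ⇒ r8c1=5.
Step 32. [r5c1∈{6}] r5c1 is down to just 6. So r5c1=6.
Step 33. [r8c8∈{6}] r8c8's peers cover all but 6, so r8c8=6.
Step 34. [r5c4∈{7}] only 7 remains possible at r5c4. So r5c4=7.
Step 35. [r7c9∈{7}] only 7 remains possible at r7c9, so r7c9=7.
Step 36. [r9c7∈{4}] r9c7 has the single candidate 4, so r9c7=4.
Step 37. [r1c4∈{3}] only 3 remains possible at r1c4. So r1c4=3.
Step 38. [r5c7∈{2}] nothing but 2 survives at r5c7, so r5c7=2.
Step 39. [r3c5∈{2}] nothing but 2 survives at r3c5 ⇒ r3c5=2.
Step 40. [r4c3∈{3}] nothing but 3 survives at r4c3 ⇒ r4c3=3.
Step 41. [r7c1∈{3}] r7c1's peers cover all but 3. So r7c1=3.
Step 42. [r1c2∈{4}] only 4 remains possible at r1c2, so r1c2=4.
Step 43. [r3c9∈{6}] only 6 remains possible at r3c9 ⇒ r3c9=6.

Answer: 8 4 1 3 9 6 7 2 5 / 9 2 6 1 7 5 3 4 8 / 7 3 5 8 2 4 9 1 6 / 1 7 3 4 6 2 5 8 9 / 6 5 8 7 1 9 2 3 4 / 4 9 2 5 3 8 6 7 1 / 3 6 4 2 5 1 8 9 7 / 5 8 7 9 4 3 1 6 2 / 2 1 9 6 8 7 4 5 3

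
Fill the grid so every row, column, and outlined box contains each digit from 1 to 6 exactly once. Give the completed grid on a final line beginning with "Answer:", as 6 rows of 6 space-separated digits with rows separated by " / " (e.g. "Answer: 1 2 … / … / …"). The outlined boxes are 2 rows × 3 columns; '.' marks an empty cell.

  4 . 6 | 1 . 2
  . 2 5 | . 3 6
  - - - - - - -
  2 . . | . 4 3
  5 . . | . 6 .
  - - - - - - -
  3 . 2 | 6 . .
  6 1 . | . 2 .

Step 1. [r6c3∈{4}] nothing but 4 survives at r6c3. So r6c3=4.
Step 2. [r6c6∈{5}] only 5 remains possible at r6c6 ⇒ r6c6=5.
Step 3. [r4c3∈{1,3}] r4c3 is the only open cell in col 3 admitting 3 ⇒ r4c3=3.
Step 4. [r4c6∈{1}] only 1 remains possible at r4c6 ⇒ r4c6=1.
Step 5. [r3c2∈{6}] r3c2 is down to just 6 ⇒ r3c2=6.
Step 6. [r3c3∈{1}] r3c3's peers cover all but 1 ⇒ r3c3=1.
Step 7. [r1c5∈{5}] r1c5 has the single candidate 5, so r1c5=5.
Step 8. [r2c1∈{1}] nothing but 1 survives at r2c1, so r2c1=1.
Step 9. [r5c2∈{5}] nothing but 5 survives at r5c2, so r5c2=5.
Step 10. [r5c5∈{1}] r5c5's peers cover all but 1 ⇒ r5c5=1.
Step 11. [r1c2∈{3}] r1c2 has the single candidate 3 ⇒ r1c2=3.
Step 12. [r4c4∈{2}] r4c4 is down to just 2. So r4c4=2.
Step 13. [r2c4∈{4}] r2c4 is down to just 4 ⇒ r2c4=4.
Step 14. [r4c2∈{4}] r4c2 is down to just 4. So r4c2=4.
Step 15. [r5c6∈{4}] only 4 remains possible at r5c6, so r5c6=4.
Step 16. [r6c4∈{3}] r6c4's peers cover all but 3. So r6c4=3.
Step 17. [r3c4∈{5}] nothing but 5 survives at r3c4. So r3c4=5.

Answer: 4 3 6 1 5 2 / 1 2 5 4 3 6 / 2 6 1 5 4 3 / 5 4 3 2 6 1 / 3 5 2 6 1 4 / 6 1 4 3 2 5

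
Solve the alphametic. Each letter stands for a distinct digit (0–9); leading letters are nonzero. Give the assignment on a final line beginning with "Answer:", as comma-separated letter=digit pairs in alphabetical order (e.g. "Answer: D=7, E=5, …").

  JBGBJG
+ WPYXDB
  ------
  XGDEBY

Step 1. [col 1: G + B ≡ Y (mod 10)] column 1 (G + B ≡ Y (mod 10), carry-in 0) doesn't pin Y yet; pick Y=4 and continue, so Y=4.
Step 2. [col 1: G + B ≡ Y (mod 10)] column 1 (G + B ≡ Y (mod 10), carry-in 0) doesn't pin G yet; pick G=8 and continue, so G=8.
Step 3. [col 1: G + B ≡ Y (mod 10)] from column 1 (G=8, Y=4, carry-in 0, digits 4,8 already taken and all letters distinct): B must equal 6 ⇒ B=6.
Step 4. [col 2: J + D ≡ B (mod 10)] column 2 (J + D ≡ B (mod 10), carry-in 1) doesn't pin D yet; pick D=3 and continue ⇒ D=3.
Step 5. [col 2: J + D ≡ B (mod 10)] in column 2 we have J+D≡B with carry-in 1; given D=3, B=6 and digits 3,4,6,8 already taken and all letters distinct, that pins J to 2, so J=2.
Step 6. [col 3: B + X ≡ E (mod 10)] no forcing yet in column 3 (carry-in 0); X=9 is free and consistent — try it, so X=9.
Step 7. [col 3: B + X ≡ E (mod 10)] column 3: given B=6, X=9, carry-in 0, and digits 2,3,4,6,8,9 already taken and all letters distinct, B+X≡E (mod 10) forces E=5. So E=5.
Step 8. [col 5: B + P ≡ G (mod 10)] column 5: given B=6, G=8, carry-in 1, and digits 2,3,4,5,6,8,9 already taken and all letters distinct, B+P≡G (mod 10) forces P=1. So P=1.
Step 9. [col 6: J + W ≡ X (mod 10)] column 6 reads J+W+carry(0)=X with J=2, X=9; with digits 1,2,3,4,5,6,8,9 already taken and all letters distinct, the only value for W is 7, so W=7.

Answer: B=6, D=3, E=5, G=8, J=2, P=1, W=7, X=9, Y=4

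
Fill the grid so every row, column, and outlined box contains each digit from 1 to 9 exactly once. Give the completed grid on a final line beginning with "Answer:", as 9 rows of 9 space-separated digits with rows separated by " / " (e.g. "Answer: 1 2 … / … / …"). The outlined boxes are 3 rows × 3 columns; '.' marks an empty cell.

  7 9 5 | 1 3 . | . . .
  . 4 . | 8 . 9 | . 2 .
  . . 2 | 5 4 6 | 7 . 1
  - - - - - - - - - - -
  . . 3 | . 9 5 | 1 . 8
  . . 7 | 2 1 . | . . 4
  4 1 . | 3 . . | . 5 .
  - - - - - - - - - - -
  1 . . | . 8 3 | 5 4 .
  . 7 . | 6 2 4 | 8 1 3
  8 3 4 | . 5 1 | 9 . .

Step 1. [r1c9∈{6}] r1c9 has the single candidate 6 ⇒ r1c9=6.
Step 2. [r6c9∈{2,7,9}] col 9 places 9 nowhere but r6c9 ⇒ r6c9=9.
Step 3. [r9c4∈{7}] nothing but 7 survives at r9c4. So r9c4=7.
Step 4. [r5c2∈{5,6,8}] col 2 places 5 nowhere but r5c2. So r5c2=5.
Step 5. [r2c7∈{3}] r2c7's peers cover all but 3. So r2c7=3.
Step 6. [r5c7∈{6}] only 6 remains possible at r5c7, so r5c7=6.
Step 7. [r7c2∈{2,6}] across box 7, 2 lands solely at r7c2 ⇒ r7c2=2.
Step 8. [r7c3∈{6,9}] row 7 places 6 nowhere but r7c3. So r7c3=6.
Step 9. [r6c6∈{7,8}] r6c6 is the only open cell in col 6 admitting 7. So r6c6=7.
Step 10. [r4c1∈{2,6}] row 4 places 2 nowhere but r4c1 ⇒ r4c1=2.
Step 11. [r5c1∈{9}] r5c1 has the single candidate 9 ⇒ r5c1=9.
Step 12. [r3c2∈{8}] nothing but 8 survives at r3c2 ⇒ r3c2=8.
Step 13. [r4c8∈{7}] only 7 remains possible at r4c8 ⇒ r4c8=7.
Step 14. [r9c9∈{2}] only 2 remains possible at r9c9, so r9c9=2.
Step 15. [r8c3∈{9}] r8c3 is down to just 9, so r8c3=9.
Step 16. [r9c8∈{6}] nothing but 6 survives at r9c8. So r9c8=6.
Step 17. [r4c2∈{6}] nothing but 6 survives at r4c2, so r4c2=6.
Step 18. [r7c9∈{7}] r7c9's peers cover all but 7, so r7c9=7.
Step 19. [r3c8∈{9}] r3c8 is down to just 9 ⇒ r3c8=9.
Step 20. [r2c9∈{5}] r2c9 has the single candidate 5 ⇒ r2c9=5.
Step 21. [r2c5∈{7}] only 7 remains possible at r2c5 ⇒ r2c5=7.
Step 22. [r6c5∈{6}] nothing but 6 survives at r6c5, so r6c5=6.
Step 23. [r2c1∈{6}] r2c1 has the single candidate 6. So r2c1=6.
Step 24. [r5c8∈{3}] r5c8 has the single candidate 3. So r5c8=3.
Step 25. [r2c3∈{1}] r2c3 has the single candidate 1, so r2c3=1.
Step 26. [r7c4∈{9}] only 9 remains possible at r7c4. So r7c4=9.
Step 27. [r1c6∈{2}] r1c6's peers cover all but 2. So r1c6=2.
Step 28. [r6c3∈{8}] only 8 remains possible at r6c3 ⇒ r6c3=8.
Step 29. [r1c7∈{4}] only 4 remains possible at r1c7, so r1c7=4.
Step 30. [r1c8∈{8}] r1c8's peers cover all but 8, so r1c8=8.
Step 31. [r3c1∈{3}] only 3 remains possible at r3c1. So r3c1=3.
Step 32. [r8c1∈{5}] nothing but 5 survives at r8c1 ⇒ r8c1=5.
Step 33. [r4c4∈{4}] r4c4's peers cover all but 4. So r4c4=4.
Step 34. [r5c6∈{8}] r5c6's peers cover all but 8, so r5c6=8.
Step 35. [r6c7∈{2}] only 2 remains possible at r6c7 ⇒ r6c7=2.

Answer: 7 9 5 1 3 2 4 8 6 / 6 4 1 8 7 9 3 2 5 / 3 8 2 5 4 6 7 9 1 / 2 6 3 4 9 5 1 7 8 / 9 5 7 2 1 8 6 3 4 / 4 1 8 3 6 7 2 5 9 / 1 2 6 9 8 3 5 4 7 / 5 7 9 6 2 4 8 1 3 / 8 3 4 7 5 1 9 6 2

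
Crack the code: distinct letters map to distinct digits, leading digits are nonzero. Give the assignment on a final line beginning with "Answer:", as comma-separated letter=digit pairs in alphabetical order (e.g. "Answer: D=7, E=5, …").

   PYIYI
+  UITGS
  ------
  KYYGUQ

Step 1. [col 1: I + S ≡ Q (mod 10)] no forcing yet in column 1 (carry-in 0); I=9 is free and consistent — try it, so I=9.
Step 2. [col 1: I + S ≡ Q (mod 10)] S=8 is one option consistent with column 1 (I + S ≡ Q (mod 10), carry-in 0) — take it ⇒ S=8.
Step 3. [col 1: I + S ≡ Q (mod 10)] column 1 reads I+S+carry(0)=Q with I=9, S=8; with digits 8,9 already taken and all letters distinct, the only value for Q is 7. So Q=7.
Step 4. [col 2: Y + G ≡ U (mod 10)] several values work for Y in column 2 (Y + G ≡ U (mod 10), carry-in 1); try Y=2 ⇒ Y=2.
Step 5. [col 2: Y + G ≡ U (mod 10)] column 2 (Y + G ≡ U (mod 10), carry-in 1) doesn't pin G yet; pick G=3 and continue, so G=3.
Step 6. [col 2: Y + G ≡ U (mod 10)] column 2 reads Y+G+carry(1)=U with Y=2, G=3; with digits 2,3,7,8,9 already taken and all letters distinct, the only value for U is 6 ⇒ U=6.
Step 7. [col 3: I + T ≡ G (mod 10)] column 3 reads I+T+carry(0)=G with I=9, G=3; with digits 2,3,6,7,8,9 already taken and all letters distinct, the only value for T is 4, so T=4.
Step 8. [K] adding two 5-digit numbers gives at most 5+1 digits, and here it does — K is that final carry and must be 1, so K=1.
Step 9. [col 5: P + U ≡ Y (mod 10)] column 5 reads P+U+carry(1)=Y with U=6, Y=2; with digits 1,2,3,4,6,7,8,9 already taken and all letters distinct, the only value for P is 5, so P=5.

Answer: G=3, I=9, K=1, P=5, Q=7, S=8, T=4, U=6, Y=2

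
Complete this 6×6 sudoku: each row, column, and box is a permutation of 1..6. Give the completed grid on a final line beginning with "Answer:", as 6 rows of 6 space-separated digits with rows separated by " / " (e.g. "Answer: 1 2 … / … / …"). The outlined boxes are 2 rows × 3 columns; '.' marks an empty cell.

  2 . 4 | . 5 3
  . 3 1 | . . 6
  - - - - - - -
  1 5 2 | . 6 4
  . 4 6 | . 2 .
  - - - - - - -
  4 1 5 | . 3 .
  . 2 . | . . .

Step 1. [r6c5∈{1,4}] r6c5 is the only open cell in col 5 admitting 1. So r6c5=1.
Step 2. [r6c4∈{4,5,6}] in row 6, 4 fits only at r6c4, so r6c4=4.
Step 3. [r4c4∈{1,3,5}] across col 4, 5 lands solely at r4c4, so r4c4=5.
Step 4. [r4c1∈{3}] r4c1 has the single candidate 3. So r4c1=3.
Step 5. [r5c4∈{2,6}] in row 5, 6 fits only at r5c4, so r5c4=6.
Step 6. [r1c4∈{1}] r1c4 is down to just 1. So r1c4=1.
Step 7. [r6c3∈{3}] r6c3 is down to just 3, so r6c3=3.
Step 8. [r2c4∈{2}] nothing but 2 survives at r2c4 ⇒ r2c4=2.
Step 9. [r2c1∈{5}] r2c1 is down to just 5. So r2c1=5.
Step 10. [r1c2∈{6}] r1c2 has the single candidate 6, so r1c2=6.
Step 11. [r6c1∈{6}] r6c1 has the single candidate 6 ⇒ r6c1=6.
Step 12. [r5c6∈{2}] only 2 remains possible at r5c6. So r5c6=2.
Step 13. [r4c6∈{1}] nothing but 1 survives at r4c6 ⇒ r4c6=1.
Step 14. [r3c4∈{3}] nothing but 3 survives at r3c4. So r3c4=3.
Step 15. [r6c6∈{5}] only 5 remains possible at r6c6. So r6c6=5.
Step 16. [r2c5∈{4}] nothing but 4 survives at r2c5, so r2c5=4.

Answer: 2 6 4 1 5 3 / 5 3 1 2 4 6 / 1 5 2 3 6 4 / 3 4 6 5 2 1 / 4 1 5 6 3 2 / 6 2 3 4 1 5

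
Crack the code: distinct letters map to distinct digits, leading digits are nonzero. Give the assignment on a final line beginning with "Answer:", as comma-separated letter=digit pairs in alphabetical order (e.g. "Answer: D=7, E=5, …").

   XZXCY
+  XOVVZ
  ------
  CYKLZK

Step 1. [col 1: Y + Z ≡ K (mod 10)] column 1 (Y + Z ≡ K (mod 10), carry-in 0) doesn't pin Z yet; pick Z=3 and continue ⇒ Z=3.
Step 2. [C] the sum has 6 digits but both addends have 5; that extra leading digit C is the final carry, namely 1, so C=1.
Step 3. [col 1: Y + Z ≡ K (mod 10)] column 1 (Y + Z ≡ K (mod 10), carry-in 0) doesn't pin K yet; pick K=9 and continue ⇒ K=9.
Step 4. [col 1: Y + Z ≡ K (mod 10)] column 1: given Z=3, K=9, carry-in 0, and digits 1,3,9 already taken and all letters distinct, Y+Z≡K (mod 10) forces Y=6 ⇒ Y=6.
Step 5. [col 2: C + V ≡ Z (mod 10)] column 2 reads C+V+carry(0)=Z with C=1, Z=3; with digits 1,3,6,9 already taken and all letters distinct, the only value for V is 2 ⇒ V=2.
Step 6. [col 3: X + V ≡ L (mod 10)] several values work for L in column 3 (X + V ≡ L (mod 10), carry-in 0); try L=0. So L=0.
Step 7. [col 3: X + V ≡ L (mod 10)] in column 3 we have X+V≡L with carry-in 0; given V=2, L=0 and digits 0,1,2,3,6,9 already taken and all letters distinct, that pins X to 8 ⇒ X=8.
Step 8. [col 4: Z + O ≡ K (mod 10)] column 4 reads Z+O+carry(1)=K with Z=3, K=9; with digits 0,1,2,3,6,8,9 already taken and all letters distinct, the only value for O is 5, so O=5.

Answer: C=1, K=9, L=0, O=5, V=2, X=8, Y=6, Z=3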